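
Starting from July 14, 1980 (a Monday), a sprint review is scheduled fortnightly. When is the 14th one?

January 12, 1981

The 14th occurrence is 13 intervals after the first: 13 × 14 = 182 days after July 14, 1980.
July has 31 days — 17 days to the end of July leaves 165.
August has 31 days (134 left).
September has 30 days (104 left).
October has 31 days (73 left).
November has 30 days (43 left).
December has 31 days (12 left).
12 days into January → January 12, 1981.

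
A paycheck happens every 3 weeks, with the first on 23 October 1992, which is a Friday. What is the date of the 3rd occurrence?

4 December 1992

The 3rd occurrence is 2 intervals after the first: 2 × 21 = 42 days after 23 October 1992.
October has 31 days — 8 days to the end of October leaves 34.
November has 30 days (4 left).
4 days into December → 4 December 1992.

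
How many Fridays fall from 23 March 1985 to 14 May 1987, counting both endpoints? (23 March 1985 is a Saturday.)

111

23 March 1985 is a Saturday; the first Friday on or after it is 29 March 1985 (6 days later).
From 29 March 1985 to 14 May 1987: 277 + 365 + 134 = 776 days (rest of 1985, 1986, to 14 May 1987 in 1987).
776 ÷ 7 = 110 full weeks with remainder 6, so 110 more Fridays after the first → 111.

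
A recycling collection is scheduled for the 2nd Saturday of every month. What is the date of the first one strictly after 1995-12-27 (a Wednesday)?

1996-01-13

December 1995 starts on a Friday; its first Saturday is the 2nd, so the 2nd Saturday is the 9th — 1995-12-09.
That is not after 1995-12-27, so look at January 1996.
January 1996 starts on a Monday; its first Saturday is the 6th, so the 2nd Saturday is the 13th — 1996-01-13.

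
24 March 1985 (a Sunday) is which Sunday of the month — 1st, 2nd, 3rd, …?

4th

Day 24 falls in week ⌈24/7⌉ of the month.
Days 1–7 hold the 1st Sunday, 8–14 the 2nd, 15–21 the 3rd, 22–28 the 4th, 29–31 the 5th.
24 is in the range for the 4th.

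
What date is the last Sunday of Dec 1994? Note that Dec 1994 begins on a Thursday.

Dec 25, 1994

Dec 1994 begins on a Thursday, so the first Sunday is Dec 4 (3 days later).
Dec 1994 has 31 days. Adding weeks: 4, 11, 18, 25 — the last one ≤ 31 is the 25th.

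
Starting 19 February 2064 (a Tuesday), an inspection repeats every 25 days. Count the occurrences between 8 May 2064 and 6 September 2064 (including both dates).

5

Occurrences land 25·i days after 19 February 2064 for i = 0, 1, 2, …
8 May 2064 is 79 days after the start; 79 ÷ 25 = 3 remainder 4; since the remainder is 4, round up to i = 4. First occurrence in the window: #5 on 29 May 2064 (4×25 = 100 days in).
6 September 2064 is 200 days after the start; 200 ÷ 25 = 8 remainder 0. Last occurrence in the window: #9 on 6 September 2064.
Occurrences #5 through #9: 5 in total.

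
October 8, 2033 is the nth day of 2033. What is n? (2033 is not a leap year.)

281

Days in months before October: 31 + 28 + 31 + 30 + 31 + 30 + 31 + 31 + 30 = 273.
Plus 8 days into October → day 281.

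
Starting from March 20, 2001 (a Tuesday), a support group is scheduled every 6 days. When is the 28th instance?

August 29, 2001

The 28th occurrence is 27 intervals after the first: 27 × 6 = 162 days after March 20, 2001.
March has 31 days — 11 days to the end of March leaves 151.
April has 30 days (121 left).
May has 31 days (90 left).
June has 30 days (60 left).
July has 31 days (29 left).
29 days into August → August 29, 2001.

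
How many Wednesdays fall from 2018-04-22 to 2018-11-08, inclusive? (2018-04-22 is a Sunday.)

2018-04-22 is a Sunday; the first Wednesday on or after it is 2018-04-25 (3 days later).
From 2018-04-25 to 2018-11-08: 5 + 31 + 30 + 31 + 31 + 30 + 31 + 8 = 197 days (rest of April, May, June, July, August, September, October, November).
197 ÷ 7 = 28 full weeks with remainder 1, so 28 more Wednesdays after the first → 29.

29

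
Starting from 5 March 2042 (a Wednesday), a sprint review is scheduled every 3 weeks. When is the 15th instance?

The 15th occurrence is 14 intervals after the first: 14 × 21 = 294 days after 5 March 2042.
March has 31 days — 26 days to the end of March leaves 268.
April has 30 days (238 left).
May has 31 days (207 left).
June has 30 days (177 left).
July has 31 days (146 left).
August has 31 days (115 left).
September has 30 days (85 left).
October has 31 days (54 left).
November has 30 days (24 left).
24 days into December → 24 December 2042.

24 December 2042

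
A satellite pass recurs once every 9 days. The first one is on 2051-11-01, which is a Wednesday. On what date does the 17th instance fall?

2052-03-24

The 17th occurrence is 16 intervals after the first: 16 × 9 = 144 days after 2051-11-01.
November has 30 days — 29 days to the end of November leaves 115.
December has 31 days (84 left).
January has 31 days (53 left).
February has 29 days (24 left).
24 days into March → 2052-03-24.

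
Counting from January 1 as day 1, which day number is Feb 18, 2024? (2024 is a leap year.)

Days in months before Feb: 31 = 31.
Plus 18 days into Feb → day 49.

49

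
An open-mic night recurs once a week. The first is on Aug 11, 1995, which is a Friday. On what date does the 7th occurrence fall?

The 7th occurrence is 6 intervals after the first: 6 × 7 = 42 days after Aug 11, 1995.
Aug has 31 days — 20 days to the end of Aug leaves 22.
22 days into Sep → Sep 22, 1995.

Sep 22, 1995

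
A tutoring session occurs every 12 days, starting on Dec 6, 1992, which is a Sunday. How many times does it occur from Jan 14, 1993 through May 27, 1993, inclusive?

11

Occurrences land 12·i days after Dec 6, 1992 for i = 0, 1, 2, …
Jan 14, 1993 is 39 days after the start; 39 ÷ 12 = 3 remainder 3; since the remainder is 3, round up to i = 4. First occurrence in the window: #5 on Jan 23, 1993 (4×12 = 48 days in).
May 27, 1993 is 172 days after the start; 172 ÷ 12 = 14 remainder 4. Last occurrence in the window: #15 on May 23, 1993.
Occurrences #5 through #15: 11 in total.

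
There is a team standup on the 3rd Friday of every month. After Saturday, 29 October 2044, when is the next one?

October 2044 starts on a Saturday; its first Friday is the 7th, so the 3rd Friday is the 21st — 21 October 2044.
That is not after 29 October 2044, so look at November 2044.
November 2044 starts on a Tuesday; its first Friday is the 4th, so the 3rd Friday is the 18th — 18 November 2044.

18 November 2044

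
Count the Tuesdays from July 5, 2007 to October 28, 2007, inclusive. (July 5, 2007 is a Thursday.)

July 5, 2007 is a Thursday; the first Tuesday on or after it is July 10, 2007 (5 days later).
From July 10, 2007 to October 28, 2007: 21 + 31 + 30 + 28 = 110 days (rest of July, August, September, October).
110 ÷ 7 = 15 full weeks with remainder 5, so 15 more Tuesdays after the first → 16.

16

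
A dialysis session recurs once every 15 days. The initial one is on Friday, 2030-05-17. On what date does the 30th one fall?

The 30th occurrence is 29 intervals after the first: 29 × 15 = 435 days after 2030-05-17.
May has 31 days — 14 days to the end of May leaves 421.
From end of May to end of 2030 is 214 days (207 left).
January has 31 days (176 left).
February has 28 days (148 left).
March has 31 days (117 left).
April has 30 days (87 left).
May has 31 days (56 left).
June has 30 days (26 left).
26 days into July → 2031-07-26.

2031-07-26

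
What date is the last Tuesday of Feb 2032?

Feb 2032 begins on a Sunday, so the first Tuesday is Feb 3 (2 days later).
Feb 2032 has 29 days. Adding weeks: 3, 10, 17, 24 — the last one ≤ 29 is the 24th.

Feb 24, 2032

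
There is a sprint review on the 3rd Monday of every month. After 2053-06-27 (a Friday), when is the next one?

2053-07-21

June 2053 starts on a Sunday; its first Monday is the 2nd, so the 3rd Monday is the 16th — 2053-06-16.
That is not after 2053-06-27, so look at July 2053.
July 2053 starts on a Tuesday; its first Monday is the 7th, so the 3rd Monday is the 21st — 2053-07-21.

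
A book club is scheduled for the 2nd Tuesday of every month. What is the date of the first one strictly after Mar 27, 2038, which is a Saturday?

Apr 13, 2038

Mar 2038 starts on a Monday; its first Tuesday is the 2nd, so the 2nd Tuesday is the 9th — Mar 9, 2038.
That is not after Mar 27, 2038, so look at Apr 2038.
Apr 2038 starts on a Thursday; its first Tuesday is the 6th, so the 2nd Tuesday is the 13th — Apr 13, 2038.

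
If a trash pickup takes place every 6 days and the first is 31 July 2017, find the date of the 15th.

The 15th occurrence is 14 intervals after the first: 14 × 6 = 84 days after 31 July 2017.
July has 31 days — 0 days to the end of July leaves 84.
August has 31 days (53 left).
September has 30 days (23 left).
23 days into October → 23 October 2017.

23 October 2017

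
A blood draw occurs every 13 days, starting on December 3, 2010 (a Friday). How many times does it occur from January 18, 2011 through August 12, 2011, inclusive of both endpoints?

16

Occurrences land 13·i days after December 3, 2010 for i = 0, 1, 2, …
January 18, 2011 is 46 days after the start; 46 ÷ 13 = 3 remainder 7; since the remainder is 7, round up to i = 4. First occurrence in the window: #5 on January 24, 2011 (4×13 = 52 days in).
August 12, 2011 is 252 days after the start; 252 ÷ 13 = 19 remainder 5. Last occurrence in the window: #20 on August 7, 2011.
Occurrences #5 through #20: 16 in total.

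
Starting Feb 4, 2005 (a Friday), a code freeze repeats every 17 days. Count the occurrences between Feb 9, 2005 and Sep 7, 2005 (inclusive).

12

Occurrences land 17·i days after Feb 4, 2005 for i = 0, 1, 2, …
Feb 9, 2005 is 5 days after the start; 5 ÷ 17 = 0 remainder 5; since the remainder is 5, round up to i = 1. First occurrence in the window: #2 on Feb 21, 2005 (1×17 = 17 days in).
Sep 7, 2005 is 215 days after the start; 215 ÷ 17 = 12 remainder 11. Last occurrence in the window: #13 on Aug 27, 2005.
Occurrences #2 through #13: 12 in total.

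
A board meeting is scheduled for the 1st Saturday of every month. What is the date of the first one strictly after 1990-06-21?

1990-07-07

June 1990 starts on a Friday, so its 1st Saturday is 1990-06-02 (1 day in).
That is not after 1990-06-21, so look at July 1990.
July 1990 starts on a Sunday, so its 1st Saturday is 1990-07-07 (6 days in).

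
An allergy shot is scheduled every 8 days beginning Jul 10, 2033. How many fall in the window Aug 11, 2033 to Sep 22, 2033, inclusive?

Occurrences land 8·i days after Jul 10, 2033 for i = 0, 1, 2, …
Aug 11, 2033 is 32 days after the start; 32 ÷ 8 = 4 remainder 0. First occurrence in the window: #5 on Aug 11, 2033 (4×8 = 32 days in).
Sep 22, 2033 is 74 days after the start; 74 ÷ 8 = 9 remainder 2. Last occurrence in the window: #10 on Sep 20, 2033.
Occurrences #5 through #10: 6 in total.

6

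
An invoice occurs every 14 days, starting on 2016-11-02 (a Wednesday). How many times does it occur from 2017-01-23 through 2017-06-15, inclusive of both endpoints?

11

Occurrences land 14·i days after 2016-11-02 for i = 0, 1, 2, …
2017-01-23 is 82 days after the start; 82 ÷ 14 = 5 remainder 12; since the remainder is 12, round up to i = 6. First occurrence in the window: #7 on 2017-01-25 (6×14 = 84 days in).
2017-06-15 is 225 days after the start; 225 ÷ 14 = 16 remainder 1. Last occurrence in the window: #17 on 2017-06-14.
Occurrences #7 through #17: 11 in total.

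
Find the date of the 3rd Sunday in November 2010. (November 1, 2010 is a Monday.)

21 November 2010

November 2010 begins on a Monday, so the first Sunday is November 7 (6 days later).
The 3rd Sunday is 2 weeks later: 7 + 14 = 21.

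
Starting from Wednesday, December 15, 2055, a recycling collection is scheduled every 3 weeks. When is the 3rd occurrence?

January 26, 2056

The 3rd occurrence is 2 intervals after the first: 2 × 21 = 42 days after December 15, 2055.
December has 31 days — 16 days to the end of December leaves 26.
26 days into January → January 26, 2056.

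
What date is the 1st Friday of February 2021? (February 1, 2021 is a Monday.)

5 February 2021

February 2021 begins on a Monday, so the first Friday is February 5 (4 days later).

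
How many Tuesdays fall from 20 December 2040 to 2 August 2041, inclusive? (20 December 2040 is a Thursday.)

20 December 2040 is a Thursday; the first Tuesday on or after it is 25 December 2040 (5 days later).
From 25 December 2040 to 2 August 2041: 6 + 31 + 28 + 31 + 30 + 31 + 30 + 31 + 2 = 220 days (rest of December, January, February, March, April, May, June, July, August).
220 ÷ 7 = 31 full weeks with remainder 3, so 31 more Tuesdays after the first → 32.

32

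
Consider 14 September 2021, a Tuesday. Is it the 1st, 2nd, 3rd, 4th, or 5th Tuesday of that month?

Day 14 falls in week ⌈14/7⌉ of the month.
Days 1–7 hold the 1st Tuesday, 8–14 the 2nd, 15–21 the 3rd, 22–28 the 4th, 29–31 the 5th.
14 is in the range for the 2nd.

2nd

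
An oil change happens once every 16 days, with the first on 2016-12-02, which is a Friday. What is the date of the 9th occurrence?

The 9th occurrence is 8 intervals after the first: 8 × 16 = 128 days after 2016-12-02.
December has 31 days — 29 days to the end of December leaves 99.
January has 31 days (68 left).
February has 28 days (40 left).
March has 31 days (9 left).
9 days into April → 2017-04-09.

2017-04-09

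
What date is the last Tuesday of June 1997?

1997-06-24

June 1997 begins on a Sunday, so the first Tuesday is June 3 (2 days later).
June 1997 has 30 days. Adding weeks: 3, 10, 17, 24 — the last one ≤ 30 is the 24th.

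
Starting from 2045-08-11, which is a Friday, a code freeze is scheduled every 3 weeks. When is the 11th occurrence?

The 11th occurrence is 10 intervals after the first: 10 × 21 = 210 days after 2045-08-11.
August has 31 days — 20 days to the end of August leaves 190.
September has 30 days (160 left).
October has 31 days (129 left).
November has 30 days (99 left).
December has 31 days (68 left).
January has 31 days (37 left).
February has 28 days (9 left).
9 days into March → 2046-03-09.

2046-03-09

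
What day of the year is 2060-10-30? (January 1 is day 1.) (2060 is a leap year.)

Days in months before October: 31 + 29 + 31 + 30 + 31 + 30 + 31 + 31 + 30 = 274.
Plus 30 days into October → day 304.

304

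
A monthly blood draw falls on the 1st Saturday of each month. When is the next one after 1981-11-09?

November 1981 starts on a Sunday, so its 1st Saturday is 1981-11-07 (6 days in).
That is not after 1981-11-09, so look at December 1981.
December 1981 starts on a Tuesday, so its 1st Saturday is 1981-12-05 (4 days in).

1981-12-05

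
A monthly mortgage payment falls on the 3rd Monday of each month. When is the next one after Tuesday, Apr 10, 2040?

Apr 16, 2040

Apr 2040 starts on a Sunday; its first Monday is the 2nd, so the 3rd Monday is the 16th — Apr 16, 2040.
Apr 16, 2040 is after Apr 10, 2040, so that is the next one.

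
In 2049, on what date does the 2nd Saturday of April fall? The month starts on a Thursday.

2049-04-10

April 2049 begins on a Thursday, so the first Saturday is April 3 (2 days later).
The 2nd Saturday is 1 weeks later: 3 + 7 = 10.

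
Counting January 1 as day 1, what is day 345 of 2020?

January has 31 days (345 − 31 = 314 remain).
February has 29 days (314 − 29 = 285 remain).
March has 31 days (285 − 31 = 254 remain).
April has 30 days (254 − 30 = 224 remain).
May has 31 days (224 − 31 = 193 remain).
June has 30 days (193 − 30 = 163 remain).
July has 31 days (163 − 31 = 132 remain).
August has 31 days (132 − 31 = 101 remain).
September has 30 days (101 − 30 = 71 remain).
October has 31 days (71 − 31 = 40 remain).
November has 30 days (40 − 30 = 10 remain).
10 into December → December 10.

December 10, 2020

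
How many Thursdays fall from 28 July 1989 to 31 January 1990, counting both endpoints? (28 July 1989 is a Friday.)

26

28 July 1989 is a Friday; the first Thursday on or after it is 3 August 1989 (6 days later).
From 3 August 1989 to 31 January 1990: 28 + 30 + 31 + 30 + 31 + 31 = 181 days (rest of August, September, October, November, December, January).
181 ÷ 7 = 25 full weeks with remainder 6, so 25 more Thursdays after the first → 26.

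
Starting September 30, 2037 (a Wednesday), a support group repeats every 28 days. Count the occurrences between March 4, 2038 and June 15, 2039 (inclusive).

Occurrences land 28·i days after September 30, 2037 for i = 0, 1, 2, …
March 4, 2038 is 155 days after the start; 155 ÷ 28 = 5 remainder 15; since the remainder is 15, round up to i = 6. First occurrence in the window: #7 on March 17, 2038 (6×28 = 168 days in).
June 15, 2039 is 623 days after the start; 623 ÷ 28 = 22 remainder 7. Last occurrence in the window: #23 on June 8, 2039.
Occurrences #7 through #23: 17 in total.

17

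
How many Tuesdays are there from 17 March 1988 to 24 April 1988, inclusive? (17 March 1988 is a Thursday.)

17 March 1988 is a Thursday; the first Tuesday on or after it is 22 March 1988 (5 days later).
From 22 March 1988 to 24 April 1988: 9 + 24 = 33 days (rest of March, April).
33 ÷ 7 = 4 full weeks with remainder 5, so 4 more Tuesdays after the first → 5.

5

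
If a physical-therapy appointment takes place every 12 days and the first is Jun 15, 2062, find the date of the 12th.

The 12th occurrence is 11 intervals after the first: 11 × 12 = 132 days after Jun 15, 2062.
Jun has 30 days — 15 days to the end of Jun leaves 117.
Jul has 31 days (86 left).
Aug has 31 days (55 left).
Sep has 30 days (25 left).
25 days into Oct → Oct 25, 2062.

Oct 25, 2062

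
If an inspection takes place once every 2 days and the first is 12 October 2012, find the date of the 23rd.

The 23rd occurrence is 22 intervals after the first: 22 × 2 = 44 days after 12 October 2012.
October has 31 days — 19 days to the end of October leaves 25.
25 days into November → 25 November 2012.

25 November 2012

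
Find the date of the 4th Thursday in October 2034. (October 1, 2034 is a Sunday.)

October 2034 begins on a Sunday, so the first Thursday is October 5 (4 days later).
The 4th Thursday is 3 weeks later: 5 + 21 = 26.

October 26, 2034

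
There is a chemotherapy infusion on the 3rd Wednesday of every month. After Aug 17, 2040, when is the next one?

Aug 2040 starts on a Wednesday; its first Wednesday is the 1st, so the 3rd Wednesday is the 15th — Aug 15, 2040.
That is not after Aug 17, 2040, so look at Sep 2040.
Sep 2040 starts on a Saturday; its first Wednesday is the 5th, so the 3rd Wednesday is the 19th — Sep 19, 2040.

Sep 19, 2040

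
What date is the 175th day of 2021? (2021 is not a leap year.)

January has 31 days (175 − 31 = 144 remain).
February has 28 days (144 − 28 = 116 remain).
March has 31 days (116 − 31 = 85 remain).
April has 30 days (85 − 30 = 55 remain).
May has 31 days (55 − 31 = 24 remain).
24 into June → June 24.

2021-06-24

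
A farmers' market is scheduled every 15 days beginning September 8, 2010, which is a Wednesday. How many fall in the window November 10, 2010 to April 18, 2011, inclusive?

Occurrences land 15·i days after September 8, 2010 for i = 0, 1, 2, …
November 10, 2010 is 63 days after the start; 63 ÷ 15 = 4 remainder 3; since the remainder is 3, round up to i = 5. First occurrence in the window: #6 on November 22, 2010 (5×15 = 75 days in).
April 18, 2011 is 222 days after the start; 222 ÷ 15 = 14 remainder 12. Last occurrence in the window: #15 on April 6, 2011.
Occurrences #6 through #15: 10 in total.

10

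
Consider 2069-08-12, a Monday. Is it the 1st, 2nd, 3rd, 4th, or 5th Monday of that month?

2nd

Day 12 falls in week ⌈12/7⌉ of the month.
Days 1–7 hold the 1st Monday, 8–14 the 2nd, 15–21 the 3rd, 22–28 the 4th, 29–31 the 5th.
12 is in the range for the 2nd.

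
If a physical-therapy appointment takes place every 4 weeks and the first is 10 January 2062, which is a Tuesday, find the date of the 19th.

29 May 2063

The 19th occurrence is 18 intervals after the first: 18 × 28 = 504 days after 10 January 2062.
January has 31 days — 21 days to the end of January leaves 483.
From end of January to end of 2062 is 334 days (149 left).
January has 31 days (118 left).
February has 28 days (90 left).
March has 31 days (59 left).
April has 30 days (29 left).
29 days into May → 29 May 2063.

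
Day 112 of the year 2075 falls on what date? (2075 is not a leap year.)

22 April 2075

January has 31 days (112 − 31 = 81 remain).
February has 28 days (81 − 28 = 53 remain).
March has 31 days (53 − 31 = 22 remain).
22 into April → April 22.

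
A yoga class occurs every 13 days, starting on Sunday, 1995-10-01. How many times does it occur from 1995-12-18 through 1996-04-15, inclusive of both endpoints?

10

Occurrences land 13·i days after 1995-10-01 for i = 0, 1, 2, …
1995-12-18 is 78 days after the start; 78 ÷ 13 = 6 remainder 0. First occurrence in the window: #7 on 1995-12-18 (6×13 = 78 days in).
1996-04-15 is 197 days after the start; 197 ÷ 13 = 15 remainder 2. Last occurrence in the window: #16 on 1996-04-13.
Occurrences #7 through #16: 10 in total.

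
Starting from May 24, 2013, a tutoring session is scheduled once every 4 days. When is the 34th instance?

The 34th occurrence is 33 intervals after the first: 33 × 4 = 132 days after May 24, 2013.
May has 31 days — 7 days to the end of May leaves 125.
June has 30 days (95 left).
July has 31 days (64 left).
August has 31 days (33 left).
September has 30 days (3 left).
3 days into October → October 3, 2013.

October 3, 2013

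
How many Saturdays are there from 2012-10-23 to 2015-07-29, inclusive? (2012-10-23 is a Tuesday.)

144

2012-10-23 is a Tuesday; the first Saturday on or after it is 2012-10-27 (4 days later).
From 2012-10-27 to 2015-07-29: 65 + 365 + 365 + 210 = 1005 days (rest of 2012, 2013, 2014, to 2015-07-29 in 2015).
1005 ÷ 7 = 143 full weeks with remainder 4, so 143 more Saturdays after the first → 144.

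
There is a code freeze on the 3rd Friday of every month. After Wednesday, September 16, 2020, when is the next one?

September 2020 starts on a Tuesday; its first Friday is the 4th, so the 3rd Friday is the 18th — September 18, 2020.
September 18, 2020 is after September 16, 2020, so that is the next one.

September 18, 2020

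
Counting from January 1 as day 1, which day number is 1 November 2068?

306

Days in months before November: 31 + 29 + 31 + 30 + 31 + 30 + 31 + 31 + 30 + 31 = 305.
Plus 1 day into November → day 306.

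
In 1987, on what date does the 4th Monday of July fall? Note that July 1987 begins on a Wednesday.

July 1987 begins on a Wednesday, so the first Monday is July 6 (5 days later).
The 4th Monday is 3 weeks later: 6 + 21 = 27.

1987-07-27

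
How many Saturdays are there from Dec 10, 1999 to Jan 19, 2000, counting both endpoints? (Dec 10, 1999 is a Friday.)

Dec 10, 1999 is a Friday; the first Saturday on or after it is Dec 11, 1999 (1 day later).
From Dec 11, 1999 to Jan 19, 2000: 20 + 19 = 39 days (rest of Dec, Jan).
39 ÷ 7 = 5 full weeks with remainder 4, so 5 more Saturdays after the first → 6.

6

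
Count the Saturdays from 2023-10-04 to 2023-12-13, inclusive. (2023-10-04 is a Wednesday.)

2023-10-04 is a Wednesday; the first Saturday on or after it is 2023-10-07 (3 days later).
From 2023-10-07 to 2023-12-13: 24 + 30 + 13 = 67 days (rest of October, November, December).
67 ÷ 7 = 9 full weeks with remainder 4, so 9 more Saturdays after the first → 10.

10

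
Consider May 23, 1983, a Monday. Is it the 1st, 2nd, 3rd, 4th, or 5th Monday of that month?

Day 23 falls in week ⌈23/7⌉ of the month.
Days 1–7 hold the 1st Monday, 8–14 the 2nd, 15–21 the 3rd, 22–28 the 4th, 29–31 the 5th.
23 is in the range for the 4th.

4th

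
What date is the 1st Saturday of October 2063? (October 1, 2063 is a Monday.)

October 6, 2063

October 2063 begins on a Monday, so the first Saturday is October 6 (5 days later).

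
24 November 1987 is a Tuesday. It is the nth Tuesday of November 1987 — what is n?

Day 24 falls in week ⌈24/7⌉ of the month.
Days 1–7 hold the 1st Tuesday, 8–14 the 2nd, 15–21 the 3rd, 22–28 the 4th, 29–31 the 5th.
24 is in the range for the 4th.

4th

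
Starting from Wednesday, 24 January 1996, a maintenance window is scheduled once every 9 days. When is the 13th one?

11 May 1996

The 13th occurrence is 12 intervals after the first: 12 × 9 = 108 days after 24 January 1996.
January has 31 days — 7 days to the end of January leaves 101.
February has 29 days (72 left).
March has 31 days (41 left).
April has 30 days (11 left).
11 days into May → 11 May 1996.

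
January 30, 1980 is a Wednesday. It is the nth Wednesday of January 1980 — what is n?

5th

Day 30 falls in week ⌈30/7⌉ of the month.
Days 1–7 hold the 1st Wednesday, 8–14 the 2nd, 15–21 the 3rd, 22–28 the 4th, 29–31 the 5th.
30 is in the range for the 5th.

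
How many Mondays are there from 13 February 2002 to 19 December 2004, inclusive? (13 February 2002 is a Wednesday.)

148

13 February 2002 is a Wednesday; the first Monday on or after it is 18 February 2002 (5 days later).
From 18 February 2002 to 19 December 2004: 316 + 365 + 354 = 1035 days (rest of 2002, 2003, to 19 December 2004 in 2004).
1035 ÷ 7 = 147 full weeks with remainder 6, so 147 more Mondays after the first → 148.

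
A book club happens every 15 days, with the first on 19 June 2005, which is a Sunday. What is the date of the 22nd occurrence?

30 April 2006

The 22nd occurrence is 21 intervals after the first: 21 × 15 = 315 days after 19 June 2005.
June has 30 days — 11 days to the end of June leaves 304.
July has 31 days (273 left).
August has 31 days (242 left).
September has 30 days (212 left).
October has 31 days (181 left).
November has 30 days (151 left).
December has 31 days (120 left).
January has 31 days (89 left).
February has 28 days (61 left).
March has 31 days (30 left).
30 days into April → 30 April 2006.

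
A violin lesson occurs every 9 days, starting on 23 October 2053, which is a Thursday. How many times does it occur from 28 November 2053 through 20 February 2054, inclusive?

Occurrences land 9·i days after 23 October 2053 for i = 0, 1, 2, …
28 November 2053 is 36 days after the start; 36 ÷ 9 = 4 remainder 0. First occurrence in the window: #5 on 28 November 2053 (4×9 = 36 days in).
20 February 2054 is 120 days after the start; 120 ÷ 9 = 13 remainder 3. Last occurrence in the window: #14 on 17 February 2054.
Occurrences #5 through #14: 10 in total.

10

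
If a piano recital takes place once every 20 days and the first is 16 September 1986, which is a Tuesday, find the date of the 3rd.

The 3rd occurrence is 2 intervals after the first: 2 × 20 = 40 days after 16 September 1986.
September has 30 days — 14 days to the end of September leaves 26.
26 days into October → 26 October 1986.

26 October 1986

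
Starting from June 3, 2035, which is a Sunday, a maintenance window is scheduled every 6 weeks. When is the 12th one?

The 12th occurrence is 11 intervals after the first: 11 × 42 = 462 days after June 3, 2035.
June has 30 days — 27 days to the end of June leaves 435.
From end of June to end of 2035 is 184 days (251 left).
January has 31 days (220 left).
February has 29 days (191 left).
March has 31 days (160 left).
April has 30 days (130 left).
May has 31 days (99 left).
June has 30 days (69 left).
July has 31 days (38 left).
August has 31 days (7 left).
7 days into September → September 7, 2036.

September 7, 2036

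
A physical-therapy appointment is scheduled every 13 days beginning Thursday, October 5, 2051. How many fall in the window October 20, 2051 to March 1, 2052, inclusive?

Occurrences land 13·i days after October 5, 2051 for i = 0, 1, 2, …
October 20, 2051 is 15 days after the start; 15 ÷ 13 = 1 remainder 2; since the remainder is 2, round up to i = 2. First occurrence in the window: #3 on October 31, 2051 (2×13 = 26 days in).
March 1, 2052 is 148 days after the start; 148 ÷ 13 = 11 remainder 5. Last occurrence in the window: #12 on February 25, 2052.
Occurrences #3 through #12: 10 in total.

10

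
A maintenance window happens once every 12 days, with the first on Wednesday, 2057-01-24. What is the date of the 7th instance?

2057-04-06

The 7th occurrence is 6 intervals after the first: 6 × 12 = 72 days after 2057-01-24.
January has 31 days — 7 days to the end of January leaves 65.
February has 28 days (37 left).
March has 31 days (6 left).
6 days into April → 2057-04-06.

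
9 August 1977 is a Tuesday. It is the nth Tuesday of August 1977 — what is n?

2nd

Day 9 falls in week ⌈9/7⌉ of the month.
Days 1–7 hold the 1st Tuesday, 8–14 the 2nd, 15–21 the 3rd, 22–28 the 4th, 29–31 the 5th.
9 is in the range for the 2nd.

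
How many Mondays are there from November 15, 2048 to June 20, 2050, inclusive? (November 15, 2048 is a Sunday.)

November 15, 2048 is a Sunday; the first Monday on or after it is November 16, 2048 (1 day later).
From November 16, 2048 to June 20, 2050: 45 + 365 + 171 = 581 days (rest of 2048, 2049, to June 20, 2050 in 2050).
581 ÷ 7 = 83 full weeks with remainder 0, so 83 more Mondays after the first → 84.

84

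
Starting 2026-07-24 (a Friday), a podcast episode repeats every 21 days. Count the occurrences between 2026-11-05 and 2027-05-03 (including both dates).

9

Occurrences land 21·i days after 2026-07-24 for i = 0, 1, 2, …
2026-11-05 is 104 days after the start; 104 ÷ 21 = 4 remainder 20; since the remainder is 20, round up to i = 5. First occurrence in the window: #6 on 2026-11-06 (5×21 = 105 days in).
2027-05-03 is 283 days after the start; 283 ÷ 21 = 13 remainder 10. Last occurrence in the window: #14 on 2027-04-23.
Occurrences #6 through #14: 9 in total.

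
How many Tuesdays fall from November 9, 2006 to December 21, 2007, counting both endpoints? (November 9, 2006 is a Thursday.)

November 9, 2006 is a Thursday; the first Tuesday on or after it is November 14, 2006 (5 days later).
From November 14, 2006 to December 21, 2007: 47 + 355 = 402 days (rest of 2006, to December 21, 2007 in 2007).
402 ÷ 7 = 57 full weeks with remainder 3, so 57 more Tuesdays after the first → 58.

58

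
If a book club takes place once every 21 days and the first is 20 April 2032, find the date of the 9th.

The 9th occurrence is 8 intervals after the first: 8 × 21 = 168 days after 20 April 2032.
April has 30 days — 10 days to the end of April leaves 158.
May has 31 days (127 left).
June has 30 days (97 left).
July has 31 days (66 left).
August has 31 days (35 left).
September has 30 days (5 left).
5 days into October → 5 October 2032.

5 October 2032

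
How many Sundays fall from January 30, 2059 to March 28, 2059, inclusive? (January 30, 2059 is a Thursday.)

8

January 30, 2059 is a Thursday; the first Sunday on or after it is February 2, 2059 (3 days later).
From February 2, 2059 to March 28, 2059: 26 + 28 = 54 days (rest of February, March).
54 ÷ 7 = 7 full weeks with remainder 5, so 7 more Sundays after the first → 8.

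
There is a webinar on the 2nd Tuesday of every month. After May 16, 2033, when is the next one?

May 2033 starts on a Sunday; its first Tuesday is the 3rd, so the 2nd Tuesday is the 10th — May 10, 2033.
That is not after May 16, 2033, so look at June 2033.
June 2033 starts on a Wednesday; its first Tuesday is the 7th, so the 2nd Tuesday is the 14th — June 14, 2033.

June 14, 2033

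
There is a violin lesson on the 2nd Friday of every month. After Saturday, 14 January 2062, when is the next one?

10 February 2062

January 2062 starts on a Sunday; its first Friday is the 6th, so the 2nd Friday is the 13th — 13 January 2062.
That is not after 14 January 2062, so look at February 2062.
February 2062 starts on a Wednesday; its first Friday is the 3rd, so the 2nd Friday is the 10th — 10 February 2062.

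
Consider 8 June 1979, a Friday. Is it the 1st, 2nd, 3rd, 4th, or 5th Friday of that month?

2nd

Day 8 falls in week ⌈8/7⌉ of the month.
Days 1–7 hold the 1st Friday, 8–14 the 2nd, 15–21 the 3rd, 22–28 the 4th, 29–31 the 5th.
8 is in the range for the 2nd.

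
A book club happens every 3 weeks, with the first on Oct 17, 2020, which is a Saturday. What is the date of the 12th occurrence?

Jun 5, 2021

The 12th occurrence is 11 intervals after the first: 11 × 21 = 231 days after Oct 17, 2020.
Oct has 31 days — 14 days to the end of Oct leaves 217.
Nov has 30 days (187 left).
Dec has 31 days (156 left).
Jan has 31 days (125 left).
Feb has 28 days (97 left).
Mar has 31 days (66 left).
Apr has 30 days (36 left).
May has 31 days (5 left).
5 days into Jun → Jun 5, 2021.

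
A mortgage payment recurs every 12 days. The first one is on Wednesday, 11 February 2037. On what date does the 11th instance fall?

The 11th occurrence is 10 intervals after the first: 10 × 12 = 120 days after 11 February 2037.
February has 28 days — 17 days to the end of February leaves 103.
March has 31 days (72 left).
April has 30 days (42 left).
May has 31 days (11 left).
11 days into June → 11 June 2037.

11 June 2037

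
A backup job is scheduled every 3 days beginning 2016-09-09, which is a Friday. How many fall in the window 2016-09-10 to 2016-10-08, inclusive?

9

Occurrences land 3·i days after 2016-09-09 for i = 0, 1, 2, …
2016-09-10 is 1 day after the start; 1 ÷ 3 = 0 remainder 1; since the remainder is 1, round up to i = 1. First occurrence in the window: #2 on 2016-09-12 (1×3 = 3 days in).
2016-10-08 is 29 days after the start; 29 ÷ 3 = 9 remainder 2. Last occurrence in the window: #10 on 2016-10-06.
Occurrences #2 through #10: 9 in total.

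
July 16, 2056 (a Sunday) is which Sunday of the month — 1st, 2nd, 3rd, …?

Day 16 falls in week ⌈16/7⌉ of the month.
Days 1–7 hold the 1st Sunday, 8–14 the 2nd, 15–21 the 3rd, 22–28 the 4th, 29–31 the 5th.
16 is in the range for the 3rd.

3rd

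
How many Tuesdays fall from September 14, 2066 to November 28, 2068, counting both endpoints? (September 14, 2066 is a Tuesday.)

116

September 14, 2066 is a Tuesday; the first Tuesday on or after it is September 14, 2066.
From September 14, 2066 to November 28, 2068: 108 + 365 + 333 = 806 days (rest of 2066, 2067, to November 28, 2068 in 2068).
806 ÷ 7 = 115 full weeks with remainder 1, so 115 more Tuesdays after the first → 116.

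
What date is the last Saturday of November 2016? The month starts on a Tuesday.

November 2016 begins on a Tuesday, so the first Saturday is November 5 (4 days later).
November 2016 has 30 days. Adding weeks: 5, 12, 19, 26 — the last one ≤ 30 is the 26th.

26 November 2016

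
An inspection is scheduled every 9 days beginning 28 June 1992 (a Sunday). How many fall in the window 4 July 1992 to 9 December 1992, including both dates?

18

Occurrences land 9·i days after 28 June 1992 for i = 0, 1, 2, …
4 July 1992 is 6 days after the start; 6 ÷ 9 = 0 remainder 6; since the remainder is 6, round up to i = 1. First occurrence in the window: #2 on 7 July 1992 (1×9 = 9 days in).
9 December 1992 is 164 days after the start; 164 ÷ 9 = 18 remainder 2. Last occurrence in the window: #19 on 7 December 1992.
Occurrences #2 through #19: 18 in total.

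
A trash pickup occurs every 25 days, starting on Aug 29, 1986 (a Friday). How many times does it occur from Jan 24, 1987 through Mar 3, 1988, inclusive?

17

Occurrences land 25·i days after Aug 29, 1986 for i = 0, 1, 2, …
Jan 24, 1987 is 148 days after the start; 148 ÷ 25 = 5 remainder 23; since the remainder is 23, round up to i = 6. First occurrence in the window: #7 on Jan 26, 1987 (6×25 = 150 days in).
Mar 3, 1988 is 552 days after the start; 552 ÷ 25 = 22 remainder 2. Last occurrence in the window: #23 on Mar 1, 1988.
Occurrences #7 through #23: 17 in total.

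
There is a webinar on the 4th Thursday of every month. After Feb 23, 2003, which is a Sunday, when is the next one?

Feb 27, 2003

Feb 2003 starts on a Saturday; its first Thursday is the 6th, so the 4th Thursday is the 27th — Feb 27, 2003.
Feb 27, 2003 is after Feb 23, 2003, so that is the next one.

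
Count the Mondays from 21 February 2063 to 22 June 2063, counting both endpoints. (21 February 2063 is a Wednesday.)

21 February 2063 is a Wednesday; the first Monday on or after it is 26 February 2063 (5 days later).
From 26 February 2063 to 22 June 2063: 2 + 31 + 30 + 31 + 22 = 116 days (rest of February, March, April, May, June).
116 ÷ 7 = 16 full weeks with remainder 4, so 16 more Mondays after the first → 17.

17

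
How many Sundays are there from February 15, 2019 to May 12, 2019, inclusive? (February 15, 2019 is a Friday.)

13

February 15, 2019 is a Friday; the first Sunday on or after it is February 17, 2019 (2 days later).
From February 17, 2019 to May 12, 2019: 11 + 31 + 30 + 12 = 84 days (rest of February, March, April, May).
84 ÷ 7 = 12 full weeks with remainder 0, so 12 more Sundays after the first → 13.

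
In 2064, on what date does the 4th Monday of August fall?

August 25, 2064

August 2064 begins on a Friday, so the first Monday is August 4 (3 days later).
The 4th Monday is 3 weeks later: 4 + 21 = 25.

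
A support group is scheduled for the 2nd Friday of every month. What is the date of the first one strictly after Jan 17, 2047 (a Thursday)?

Jan 2047 starts on a Tuesday; its first Friday is the 4th, so the 2nd Friday is the 11th — Jan 11, 2047.
That is not after Jan 17, 2047, so look at Feb 2047.
Feb 2047 starts on a Friday; its first Friday is the 1st, so the 2nd Friday is the 8th — Feb 8, 2047.

Feb 8, 2047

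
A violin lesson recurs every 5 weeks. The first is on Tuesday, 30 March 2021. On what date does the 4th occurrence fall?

The 4th occurrence is 3 intervals after the first: 3 × 35 = 105 days after 30 March 2021.
March has 31 days — 1 day to the end of March leaves 104.
April has 30 days (74 left).
May has 31 days (43 left).
June has 30 days (13 left).
13 days into July → 13 July 2021.

13 July 2021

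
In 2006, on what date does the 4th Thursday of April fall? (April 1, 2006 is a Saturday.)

April 2006 begins on a Saturday, so the first Thursday is April 6 (5 days later).
The 4th Thursday is 3 weeks later: 6 + 21 = 27.

April 27, 2006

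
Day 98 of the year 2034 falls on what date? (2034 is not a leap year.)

January has 31 days (98 − 31 = 67 remain).
February has 28 days (67 − 28 = 39 remain).
March has 31 days (39 − 31 = 8 remain).
8 into April → April 8.

2034-04-08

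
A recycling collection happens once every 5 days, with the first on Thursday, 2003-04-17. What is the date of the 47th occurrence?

2003-12-03

The 47th occurrence is 46 intervals after the first: 46 × 5 = 230 days after 2003-04-17.
April has 30 days — 13 days to the end of April leaves 217.
May has 31 days (186 left).
June has 30 days (156 left).
July has 31 days (125 left).
August has 31 days (94 left).
September has 30 days (64 left).
October has 31 days (33 left).
November has 30 days (3 left).
3 days into December → 2003-12-03.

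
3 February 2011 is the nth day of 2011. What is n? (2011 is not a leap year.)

Days in months before February: 31 = 31.
Plus 3 days into February → day 34.

34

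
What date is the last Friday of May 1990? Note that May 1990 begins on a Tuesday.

May 1990 begins on a Tuesday, so the first Friday is May 4 (3 days later).
May 1990 has 31 days. Adding weeks: 4, 11, 18, 25 — the last one ≤ 31 is the 25th.

25 May 1990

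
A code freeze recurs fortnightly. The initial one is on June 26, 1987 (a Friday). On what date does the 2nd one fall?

July 10, 1987

The 2nd occurrence is 1 interval after the first: 1 × 14 = 14 days after June 26, 1987.
June has 30 days — 4 days to the end of June leaves 10.
10 days into July → July 10, 1987.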